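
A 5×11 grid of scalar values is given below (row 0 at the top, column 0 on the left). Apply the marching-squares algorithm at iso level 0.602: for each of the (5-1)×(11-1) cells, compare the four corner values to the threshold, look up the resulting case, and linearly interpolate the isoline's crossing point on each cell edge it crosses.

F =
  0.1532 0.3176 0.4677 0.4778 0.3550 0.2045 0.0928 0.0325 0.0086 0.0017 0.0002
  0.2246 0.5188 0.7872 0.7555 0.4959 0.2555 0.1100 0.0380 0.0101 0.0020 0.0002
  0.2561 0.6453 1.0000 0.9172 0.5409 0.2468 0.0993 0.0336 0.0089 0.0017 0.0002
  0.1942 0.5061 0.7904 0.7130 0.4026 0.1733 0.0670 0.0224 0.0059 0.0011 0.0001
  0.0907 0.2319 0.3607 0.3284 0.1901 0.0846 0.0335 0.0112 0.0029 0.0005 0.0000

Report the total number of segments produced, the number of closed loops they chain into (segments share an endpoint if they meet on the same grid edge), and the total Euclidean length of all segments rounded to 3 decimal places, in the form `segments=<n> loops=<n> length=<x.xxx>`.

cell (0,1): code 0100 → (0.420,2.000)–(1.000,1.310)
cell (0,2): code 1100 → (0.447,3.000)–(0.420,2.000)
cell (0,3): code 1000 → (1.000,3.591)–(0.447,3.000)
cell (1,0): code 0100 → (1.658,1.000)–(2.000,0.889)
cell (1,1): code 1110 → (1.000,1.310)–(1.658,1.000)
cell (1,3): code 1001 → (2.000,3.838)–(1.000,3.591)
cell (2,0): code 0010 → (2.000,0.889)–(2.311,1.000)
cell (2,1): code 0111 → (2.311,1.000)–(3.000,1.337)
cell (2,3): code 1001 → (3.000,3.358)–(2.000,3.838)
cell (3,1): code 0010 → (3.000,1.337)–(3.438,2.000)
cell (3,2): code 0011 → (3.438,2.000)–(3.289,3.000)
cell (3,3): code 0001 → (3.289,3.000)–(3.000,3.358)
total: 12 segments, chained into 1 closed loop(s), length Σ = 9.299859

segments=12 loops=1 length=9.300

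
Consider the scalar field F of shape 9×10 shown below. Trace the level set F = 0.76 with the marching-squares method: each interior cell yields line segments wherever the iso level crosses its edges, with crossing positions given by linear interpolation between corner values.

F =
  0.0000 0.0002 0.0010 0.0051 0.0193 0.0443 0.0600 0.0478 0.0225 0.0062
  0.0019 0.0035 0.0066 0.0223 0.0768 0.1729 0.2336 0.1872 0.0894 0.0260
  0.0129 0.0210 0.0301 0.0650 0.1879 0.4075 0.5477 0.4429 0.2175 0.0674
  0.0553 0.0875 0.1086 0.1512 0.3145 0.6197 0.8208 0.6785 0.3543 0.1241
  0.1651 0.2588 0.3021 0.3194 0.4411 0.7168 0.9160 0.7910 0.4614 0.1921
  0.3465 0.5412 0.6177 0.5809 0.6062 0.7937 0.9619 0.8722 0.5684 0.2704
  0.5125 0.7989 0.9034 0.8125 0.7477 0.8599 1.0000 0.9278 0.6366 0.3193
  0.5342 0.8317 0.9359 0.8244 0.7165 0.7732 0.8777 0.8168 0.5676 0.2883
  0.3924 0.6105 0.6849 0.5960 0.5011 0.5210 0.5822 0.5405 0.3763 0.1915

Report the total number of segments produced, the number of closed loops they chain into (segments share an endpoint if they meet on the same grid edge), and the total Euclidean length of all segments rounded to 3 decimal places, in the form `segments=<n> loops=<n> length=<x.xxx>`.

cell (2,5): code 0100 → (2.777,6.000)–(3.000,5.698)
cell (2,6): code 1000 → (3.000,6.427)–(2.777,6.000)
cell (3,5): code 0110 → (3.000,5.698)–(4.000,5.217)
cell (3,6): code 1101 → (3.724,7.000)–(3.000,6.427)
cell (3,7): code 1000 → (4.000,7.094)–(3.724,7.000)
cell (4,4): code 0100 → (4.562,5.000)–(5.000,4.820)
cell (4,5): code 1110 → (4.000,5.217)–(4.562,5.000)
cell (4,7): code 1001 → (5.000,7.369)–(4.000,7.094)
cell (5,0): code 0100 → (5.849,1.000)–(6.000,0.864)
cell (5,1): code 1100 → (5.498,2.000)–(5.849,1.000)
cell (5,2): code 1100 → (5.773,3.000)–(5.498,2.000)
cell (5,3): code 1000 → (6.000,3.810)–(5.773,3.000)
cell (5,4): code 0110 → (5.000,4.820)–(6.000,4.110)
cell (5,7): code 1001 → (6.000,7.576)–(5.000,7.369)
cell (6,0): code 0110 → (6.000,0.864)–(7.000,0.759)
cell (6,3): code 1001 → (7.000,3.597)–(6.000,3.810)
cell (6,4): code 0110 → (6.000,4.110)–(7.000,4.767)
cell (6,7): code 1001 → (7.000,7.228)–(6.000,7.576)
cell (7,0): code 0010 → (7.000,0.759)–(7.324,1.000)
cell (7,1): code 0011 → (7.324,1.000)–(7.701,2.000)
cell (7,2): code 0011 → (7.701,2.000)–(7.282,3.000)
cell (7,3): code 0001 → (7.282,3.000)–(7.000,3.597)
cell (7,4): code 0010 → (7.000,4.767)–(7.052,5.000)
cell (7,5): code 0011 → (7.052,5.000)–(7.398,6.000)
cell (7,6): code 0011 → (7.398,6.000)–(7.206,7.000)
cell (7,7): code 0001 → (7.206,7.000)–(7.000,7.228)
total: 26 segments, chained into 2 closed loop(s), length Σ = 20.806499

segments=26 loops=2 length=20.806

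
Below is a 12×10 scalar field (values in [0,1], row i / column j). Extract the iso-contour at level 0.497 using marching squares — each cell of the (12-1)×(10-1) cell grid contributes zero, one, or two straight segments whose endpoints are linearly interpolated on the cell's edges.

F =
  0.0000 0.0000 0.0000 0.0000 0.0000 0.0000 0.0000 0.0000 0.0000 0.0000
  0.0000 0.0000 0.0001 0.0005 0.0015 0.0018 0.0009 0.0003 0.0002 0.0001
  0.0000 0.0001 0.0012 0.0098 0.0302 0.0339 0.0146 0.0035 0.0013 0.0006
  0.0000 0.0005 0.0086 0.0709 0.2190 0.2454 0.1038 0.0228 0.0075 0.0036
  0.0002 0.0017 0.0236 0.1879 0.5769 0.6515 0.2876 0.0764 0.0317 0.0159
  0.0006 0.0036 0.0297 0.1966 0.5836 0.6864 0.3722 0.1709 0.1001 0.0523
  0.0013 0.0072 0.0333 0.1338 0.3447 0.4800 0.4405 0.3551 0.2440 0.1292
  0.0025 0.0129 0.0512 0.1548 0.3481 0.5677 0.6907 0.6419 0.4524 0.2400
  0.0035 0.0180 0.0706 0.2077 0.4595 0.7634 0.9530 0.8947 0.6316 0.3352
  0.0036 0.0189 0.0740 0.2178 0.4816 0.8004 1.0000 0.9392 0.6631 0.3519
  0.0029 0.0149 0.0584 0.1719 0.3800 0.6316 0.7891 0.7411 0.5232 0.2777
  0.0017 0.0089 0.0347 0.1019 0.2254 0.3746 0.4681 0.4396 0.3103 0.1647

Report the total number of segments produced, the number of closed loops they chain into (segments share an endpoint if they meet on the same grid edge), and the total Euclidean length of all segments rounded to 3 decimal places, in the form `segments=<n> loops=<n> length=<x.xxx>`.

cell (3,3): code 0100 → (3.777,4.000)–(4.000,3.795)
cell (3,4): code 1100 → (3.620,5.000)–(3.777,4.000)
cell (3,5): code 1000 → (4.000,5.425)–(3.620,5.000)
cell (4,3): code 0110 → (4.000,3.795)–(5.000,3.776)
cell (4,5): code 1001 → (5.000,5.603)–(4.000,5.425)
cell (5,3): code 0010 → (5.000,3.776)–(5.362,4.000)
cell (5,4): code 0011 → (5.362,4.000)–(5.918,5.000)
cell (5,5): code 0001 → (5.918,5.000)–(5.000,5.603)
cell (6,4): code 0100 → (6.194,5.000)–(7.000,4.678)
cell (6,5): code 1100 → (6.226,6.000)–(6.194,5.000)
cell (6,6): code 1100 → (6.495,7.000)–(6.226,6.000)
cell (6,7): code 1000 → (7.000,7.765)–(6.495,7.000)
cell (7,4): code 0110 → (7.000,4.678)–(8.000,4.123)
cell (7,7): code 1101 → (7.249,8.000)–(7.000,7.765)
cell (7,8): code 1000 → (8.000,8.454)–(7.249,8.000)
cell (8,4): code 0110 → (8.000,4.123)–(9.000,4.048)
cell (8,8): code 1001 → (9.000,8.534)–(8.000,8.454)
cell (9,4): code 0110 → (9.000,4.048)–(10.000,4.465)
cell (9,8): code 1001 → (10.000,8.107)–(9.000,8.534)
cell (10,4): code 0010 → (10.000,4.465)–(10.524,5.000)
cell (10,5): code 0011 → (10.524,5.000)–(10.910,6.000)
cell (10,6): code 0011 → (10.910,6.000)–(10.810,7.000)
cell (10,7): code 0011 → (10.810,7.000)–(10.123,8.000)
cell (10,8): code 0001 → (10.123,8.000)–(10.000,8.107)
total: 24 segments, chained into 2 closed loop(s), length Σ = 21.131976

segments=24 loops=2 length=21.132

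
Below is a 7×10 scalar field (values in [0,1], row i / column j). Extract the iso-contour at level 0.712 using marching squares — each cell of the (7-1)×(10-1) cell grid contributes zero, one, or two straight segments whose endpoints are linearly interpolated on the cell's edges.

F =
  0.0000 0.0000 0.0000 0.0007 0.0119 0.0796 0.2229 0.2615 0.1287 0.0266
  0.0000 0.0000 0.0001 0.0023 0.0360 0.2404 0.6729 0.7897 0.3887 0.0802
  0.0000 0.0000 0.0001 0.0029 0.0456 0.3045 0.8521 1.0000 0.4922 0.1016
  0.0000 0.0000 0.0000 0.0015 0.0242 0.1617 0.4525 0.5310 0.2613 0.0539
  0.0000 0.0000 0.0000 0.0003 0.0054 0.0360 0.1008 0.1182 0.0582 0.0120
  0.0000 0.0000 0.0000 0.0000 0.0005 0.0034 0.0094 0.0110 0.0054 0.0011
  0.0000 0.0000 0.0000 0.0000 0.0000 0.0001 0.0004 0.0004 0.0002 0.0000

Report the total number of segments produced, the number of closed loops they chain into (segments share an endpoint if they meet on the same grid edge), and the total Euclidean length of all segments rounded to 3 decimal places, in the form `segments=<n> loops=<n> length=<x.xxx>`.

segments=8 loops=1 length=5.518

cell (0,6): code 0100 → (0.853,7.000)–(1.000,6.335)
cell (0,7): code 1000 → (1.000,7.194)–(0.853,7.000)
cell (1,5): code 0100 → (1.218,6.000)–(2.000,5.744)
cell (1,6): code 1110 → (1.000,6.335)–(1.218,6.000)
cell (1,7): code 1001 → (2.000,7.567)–(1.000,7.194)
cell (2,5): code 0010 → (2.000,5.744)–(2.351,6.000)
cell (2,6): code 0011 → (2.351,6.000)–(2.614,7.000)
cell (2,7): code 0001 → (2.614,7.000)–(2.000,7.567)
total: 8 segments, chained into 1 closed loop(s), length Σ = 5.518280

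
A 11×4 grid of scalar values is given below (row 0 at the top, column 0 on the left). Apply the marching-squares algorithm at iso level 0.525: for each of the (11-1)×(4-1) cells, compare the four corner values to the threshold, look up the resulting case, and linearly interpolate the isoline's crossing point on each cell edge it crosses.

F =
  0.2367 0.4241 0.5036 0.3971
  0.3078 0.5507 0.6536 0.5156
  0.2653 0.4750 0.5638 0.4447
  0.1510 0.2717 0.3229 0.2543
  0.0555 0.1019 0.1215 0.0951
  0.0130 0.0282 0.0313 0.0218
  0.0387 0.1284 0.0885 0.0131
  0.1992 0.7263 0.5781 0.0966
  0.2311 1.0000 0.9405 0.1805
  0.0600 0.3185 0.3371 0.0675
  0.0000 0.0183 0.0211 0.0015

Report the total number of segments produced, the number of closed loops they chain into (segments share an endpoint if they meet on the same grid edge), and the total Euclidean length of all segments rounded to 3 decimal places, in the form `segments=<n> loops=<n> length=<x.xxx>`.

segments=16 loops=2 length=12.531

cell (0,0): code 0100 → (0.797,1.000)–(1.000,0.894)
cell (0,1): code 1100 → (0.143,2.000)–(0.797,1.000)
cell (0,2): code 1000 → (1.000,2.932)–(0.143,2.000)
cell (1,0): code 0010 → (1.000,0.894)–(1.339,1.000)
cell (1,1): code 0111 → (1.339,1.000)–(2.000,1.563)
cell (1,2): code 1001 → (2.000,2.326)–(1.000,2.932)
cell (2,1): code 0010 → (2.000,1.563)–(2.161,2.000)
cell (2,2): code 0001 → (2.161,2.000)–(2.000,2.326)
cell (6,0): code 0100 → (6.663,1.000)–(7.000,0.618)
cell (6,1): code 1100 → (6.892,2.000)–(6.663,1.000)
cell (6,2): code 1000 → (7.000,2.110)–(6.892,2.000)
cell (7,0): code 0110 → (7.000,0.618)–(8.000,0.382)
cell (7,2): code 1001 → (8.000,2.547)–(7.000,2.110)
cell (8,0): code 0010 → (8.000,0.382)–(8.697,1.000)
cell (8,1): code 0011 → (8.697,1.000)–(8.689,2.000)
cell (8,2): code 0001 → (8.689,2.000)–(8.000,2.547)
total: 16 segments, chained into 2 closed loop(s), length Σ = 12.530874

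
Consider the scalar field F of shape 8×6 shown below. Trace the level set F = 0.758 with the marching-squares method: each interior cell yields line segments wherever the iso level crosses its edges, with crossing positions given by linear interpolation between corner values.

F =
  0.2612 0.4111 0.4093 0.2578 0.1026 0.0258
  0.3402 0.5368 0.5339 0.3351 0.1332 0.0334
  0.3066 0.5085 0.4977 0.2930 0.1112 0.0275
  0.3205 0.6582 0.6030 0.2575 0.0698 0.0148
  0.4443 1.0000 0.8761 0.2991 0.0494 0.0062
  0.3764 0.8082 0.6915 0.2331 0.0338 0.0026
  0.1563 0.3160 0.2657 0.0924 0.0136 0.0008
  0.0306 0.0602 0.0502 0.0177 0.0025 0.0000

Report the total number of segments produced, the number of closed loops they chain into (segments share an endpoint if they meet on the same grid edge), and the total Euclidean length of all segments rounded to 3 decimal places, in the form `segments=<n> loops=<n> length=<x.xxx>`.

cell (3,0): code 0100 → (3.292,1.000)–(4.000,0.565)
cell (3,1): code 1100 → (3.568,2.000)–(3.292,1.000)
cell (3,2): code 1000 → (4.000,2.205)–(3.568,2.000)
cell (4,0): code 0110 → (4.000,0.565)–(5.000,0.884)
cell (4,1): code 1011 → (5.000,1.430)–(4.640,2.000)
cell (4,2): code 0001 → (4.640,2.000)–(4.000,2.205)
cell (5,0): code 0010 → (5.000,0.884)–(5.102,1.000)
cell (5,1): code 0001 → (5.102,1.000)–(5.000,1.430)
total: 8 segments, chained into 1 closed loop(s), length Σ = 5.339259

segments=8 loops=1 length=5.339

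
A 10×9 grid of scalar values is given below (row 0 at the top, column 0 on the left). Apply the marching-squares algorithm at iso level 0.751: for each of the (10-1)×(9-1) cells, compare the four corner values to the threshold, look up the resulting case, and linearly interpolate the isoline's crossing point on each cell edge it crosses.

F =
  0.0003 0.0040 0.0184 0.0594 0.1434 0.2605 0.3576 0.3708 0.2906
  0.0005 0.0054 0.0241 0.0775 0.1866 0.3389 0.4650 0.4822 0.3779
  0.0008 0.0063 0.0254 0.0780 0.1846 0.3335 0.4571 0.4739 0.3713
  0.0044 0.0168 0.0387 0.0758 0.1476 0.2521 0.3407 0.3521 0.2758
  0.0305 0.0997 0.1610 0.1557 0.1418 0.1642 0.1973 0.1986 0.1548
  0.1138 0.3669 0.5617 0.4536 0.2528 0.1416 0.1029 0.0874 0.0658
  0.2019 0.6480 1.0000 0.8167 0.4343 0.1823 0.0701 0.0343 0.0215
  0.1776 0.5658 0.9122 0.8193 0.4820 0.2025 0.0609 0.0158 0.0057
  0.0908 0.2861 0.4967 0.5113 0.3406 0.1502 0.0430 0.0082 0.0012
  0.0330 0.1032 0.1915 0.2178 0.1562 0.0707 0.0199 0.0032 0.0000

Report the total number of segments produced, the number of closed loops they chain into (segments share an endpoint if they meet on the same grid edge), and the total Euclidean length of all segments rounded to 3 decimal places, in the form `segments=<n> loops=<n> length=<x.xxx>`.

segments=8 loops=1 length=6.178

cell (5,1): code 0100 → (5.432,2.000)–(6.000,1.293)
cell (5,2): code 1100 → (5.819,3.000)–(5.432,2.000)
cell (5,3): code 1000 → (6.000,3.172)–(5.819,3.000)
cell (6,1): code 0110 → (6.000,1.293)–(7.000,1.535)
cell (6,3): code 1001 → (7.000,3.202)–(6.000,3.172)
cell (7,1): code 0010 → (7.000,1.535)–(7.388,2.000)
cell (7,2): code 0011 → (7.388,2.000)–(7.222,3.000)
cell (7,3): code 0001 → (7.222,3.000)–(7.000,3.202)
total: 8 segments, chained into 1 closed loop(s), length Σ = 6.178342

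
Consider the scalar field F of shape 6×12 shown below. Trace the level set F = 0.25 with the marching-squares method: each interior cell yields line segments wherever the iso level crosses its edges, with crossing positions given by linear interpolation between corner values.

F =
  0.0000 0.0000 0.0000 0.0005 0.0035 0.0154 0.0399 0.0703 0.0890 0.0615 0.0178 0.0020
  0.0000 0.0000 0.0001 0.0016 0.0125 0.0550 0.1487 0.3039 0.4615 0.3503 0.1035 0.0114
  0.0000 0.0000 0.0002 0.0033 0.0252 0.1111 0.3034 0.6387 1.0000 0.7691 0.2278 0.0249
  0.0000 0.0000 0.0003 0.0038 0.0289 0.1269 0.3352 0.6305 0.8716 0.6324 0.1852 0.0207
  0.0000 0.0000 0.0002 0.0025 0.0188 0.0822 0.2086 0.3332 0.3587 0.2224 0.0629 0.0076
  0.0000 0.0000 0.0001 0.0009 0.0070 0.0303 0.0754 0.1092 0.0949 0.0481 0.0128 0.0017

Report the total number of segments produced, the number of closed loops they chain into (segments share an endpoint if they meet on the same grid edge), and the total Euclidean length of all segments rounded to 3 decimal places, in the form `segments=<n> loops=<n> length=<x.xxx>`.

segments=16 loops=1 length=12.950

cell (0,6): code 0100 → (0.769,7.000)–(1.000,6.653)
cell (0,7): code 1100 → (0.432,8.000)–(0.769,7.000)
cell (0,8): code 1100 → (0.653,9.000)–(0.432,8.000)
cell (0,9): code 1000 → (1.000,9.406)–(0.653,9.000)
cell (1,5): code 0100 → (1.655,6.000)–(2.000,5.722)
cell (1,6): code 1110 → (1.000,6.653)–(1.655,6.000)
cell (1,9): code 1001 → (2.000,9.959)–(1.000,9.406)
cell (2,5): code 0110 → (2.000,5.722)–(3.000,5.591)
cell (2,9): code 1001 → (3.000,9.855)–(2.000,9.959)
cell (3,5): code 0010 → (3.000,5.591)–(3.673,6.000)
cell (3,6): code 0111 → (3.673,6.000)–(4.000,6.332)
cell (3,8): code 1011 → (4.000,8.798)–(3.933,9.000)
cell (3,9): code 0001 → (3.933,9.000)–(3.000,9.855)
cell (4,6): code 0010 → (4.000,6.332)–(4.371,7.000)
cell (4,7): code 0011 → (4.371,7.000)–(4.412,8.000)
cell (4,8): code 0001 → (4.412,8.000)–(4.000,8.798)
total: 16 segments, chained into 1 closed loop(s), length Σ = 12.949938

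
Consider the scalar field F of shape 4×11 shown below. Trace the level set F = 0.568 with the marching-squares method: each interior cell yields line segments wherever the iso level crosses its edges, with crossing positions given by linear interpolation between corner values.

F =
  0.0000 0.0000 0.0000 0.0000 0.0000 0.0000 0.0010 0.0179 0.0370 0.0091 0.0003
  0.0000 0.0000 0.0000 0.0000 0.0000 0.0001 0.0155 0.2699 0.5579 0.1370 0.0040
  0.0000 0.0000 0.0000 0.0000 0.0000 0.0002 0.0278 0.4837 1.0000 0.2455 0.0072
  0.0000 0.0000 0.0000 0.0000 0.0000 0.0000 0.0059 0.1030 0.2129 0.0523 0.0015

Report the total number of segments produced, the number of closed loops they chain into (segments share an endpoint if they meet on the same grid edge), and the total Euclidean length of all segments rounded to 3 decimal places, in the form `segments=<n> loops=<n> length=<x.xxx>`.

segments=4 loops=1 length=4.213

cell (1,7): code 0100 → (1.023,8.000)–(2.000,7.163)
cell (1,8): code 1000 → (2.000,8.573)–(1.023,8.000)
cell (2,7): code 0010 → (2.000,7.163)–(2.549,8.000)
cell (2,8): code 0001 → (2.549,8.000)–(2.000,8.573)
total: 4 segments, chained into 1 closed loop(s), length Σ = 4.212797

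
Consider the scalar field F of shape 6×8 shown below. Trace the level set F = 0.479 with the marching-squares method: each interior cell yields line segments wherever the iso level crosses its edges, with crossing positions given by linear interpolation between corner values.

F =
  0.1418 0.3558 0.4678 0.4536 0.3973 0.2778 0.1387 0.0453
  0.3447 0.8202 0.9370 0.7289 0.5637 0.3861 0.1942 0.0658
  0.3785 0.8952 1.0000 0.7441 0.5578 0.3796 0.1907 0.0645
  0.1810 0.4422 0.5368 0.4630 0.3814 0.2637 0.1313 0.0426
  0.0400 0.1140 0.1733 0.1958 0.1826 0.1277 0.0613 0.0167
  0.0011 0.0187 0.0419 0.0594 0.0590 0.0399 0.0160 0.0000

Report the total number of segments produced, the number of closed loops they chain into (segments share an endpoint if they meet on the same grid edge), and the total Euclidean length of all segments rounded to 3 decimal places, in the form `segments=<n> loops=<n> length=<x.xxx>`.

cell (0,0): code 0100 → (0.265,1.000)–(1.000,0.282)
cell (0,1): code 1100 → (0.024,2.000)–(0.265,1.000)
cell (0,2): code 1100 → (0.092,3.000)–(0.024,2.000)
cell (0,3): code 1100 → (0.491,4.000)–(0.092,3.000)
cell (0,4): code 1000 → (1.000,4.477)–(0.491,4.000)
cell (1,0): code 0110 → (1.000,0.282)–(2.000,0.195)
cell (1,4): code 1001 → (2.000,4.442)–(1.000,4.477)
cell (2,0): code 0010 → (2.000,0.195)–(2.919,1.000)
cell (2,1): code 0111 → (2.919,1.000)–(3.000,1.389)
cell (2,2): code 1011 → (3.000,2.783)–(2.943,3.000)
cell (2,3): code 0011 → (2.943,3.000)–(2.447,4.000)
cell (2,4): code 0001 → (2.447,4.000)–(2.000,4.442)
cell (3,1): code 0010 → (3.000,1.389)–(3.159,2.000)
cell (3,2): code 0001 → (3.159,2.000)–(3.000,2.783)
total: 14 segments, chained into 1 closed loop(s), length Σ = 11.855506

segments=14 loops=1 length=11.856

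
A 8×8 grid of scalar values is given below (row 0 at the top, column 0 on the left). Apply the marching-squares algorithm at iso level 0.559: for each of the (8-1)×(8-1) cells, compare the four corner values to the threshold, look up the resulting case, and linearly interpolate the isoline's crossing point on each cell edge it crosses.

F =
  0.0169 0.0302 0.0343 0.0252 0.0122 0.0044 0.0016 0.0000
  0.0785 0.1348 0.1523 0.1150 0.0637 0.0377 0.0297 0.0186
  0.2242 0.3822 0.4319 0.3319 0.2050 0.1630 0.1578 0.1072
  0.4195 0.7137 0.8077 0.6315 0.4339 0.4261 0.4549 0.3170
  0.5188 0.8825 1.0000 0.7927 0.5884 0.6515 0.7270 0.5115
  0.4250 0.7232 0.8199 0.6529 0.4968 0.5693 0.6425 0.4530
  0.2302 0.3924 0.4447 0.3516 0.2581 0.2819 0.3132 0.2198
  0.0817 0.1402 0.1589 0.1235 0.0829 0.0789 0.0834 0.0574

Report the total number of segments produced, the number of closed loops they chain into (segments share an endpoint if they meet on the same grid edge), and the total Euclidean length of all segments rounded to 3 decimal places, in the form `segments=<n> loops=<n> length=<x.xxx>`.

cell (2,0): code 0100 → (2.533,1.000)–(3.000,0.474)
cell (2,1): code 1100 → (2.338,2.000)–(2.533,1.000)
cell (2,2): code 1100 → (2.758,3.000)–(2.338,2.000)
cell (2,3): code 1000 → (3.000,3.367)–(2.758,3.000)
cell (3,0): code 0110 → (3.000,0.474)–(4.000,0.111)
cell (3,3): code 1101 → (3.810,4.000)–(3.000,3.367)
cell (3,4): code 1100 → (3.590,5.000)–(3.810,4.000)
cell (3,5): code 1100 → (3.383,6.000)–(3.590,5.000)
cell (3,6): code 1000 → (4.000,6.780)–(3.383,6.000)
cell (4,0): code 0110 → (4.000,0.111)–(5.000,0.449)
cell (4,3): code 1011 → (5.000,3.602)–(4.321,4.000)
cell (4,4): code 0111 → (4.321,4.000)–(5.000,4.858)
cell (4,6): code 1001 → (5.000,6.441)–(4.000,6.780)
cell (5,0): code 0010 → (5.000,0.449)–(5.496,1.000)
cell (5,1): code 0011 → (5.496,1.000)–(5.695,2.000)
cell (5,2): code 0011 → (5.695,2.000)–(5.312,3.000)
cell (5,3): code 0001 → (5.312,3.000)–(5.000,3.602)
cell (5,4): code 0010 → (5.000,4.858)–(5.036,5.000)
cell (5,5): code 0011 → (5.036,5.000)–(5.254,6.000)
cell (5,6): code 0001 → (5.254,6.000)–(5.000,6.441)
total: 20 segments, chained into 1 closed loop(s), length Σ = 17.558496

segments=20 loops=1 length=17.558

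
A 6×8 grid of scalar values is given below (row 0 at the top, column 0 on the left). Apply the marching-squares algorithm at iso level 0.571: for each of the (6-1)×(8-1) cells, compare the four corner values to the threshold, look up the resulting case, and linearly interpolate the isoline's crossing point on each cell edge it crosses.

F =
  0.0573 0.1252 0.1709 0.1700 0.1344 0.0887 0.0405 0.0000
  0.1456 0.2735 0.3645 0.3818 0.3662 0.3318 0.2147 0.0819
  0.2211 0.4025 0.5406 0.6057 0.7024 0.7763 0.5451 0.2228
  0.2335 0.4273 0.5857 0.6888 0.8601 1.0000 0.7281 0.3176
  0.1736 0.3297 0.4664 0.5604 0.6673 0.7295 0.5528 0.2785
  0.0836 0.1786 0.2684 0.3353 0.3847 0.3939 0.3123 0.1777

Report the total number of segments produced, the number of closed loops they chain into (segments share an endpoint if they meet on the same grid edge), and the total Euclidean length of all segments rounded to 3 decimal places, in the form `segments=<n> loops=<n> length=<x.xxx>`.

cell (1,2): code 0100 → (1.845,3.000)–(2.000,2.467)
cell (1,3): code 1100 → (1.609,4.000)–(1.845,3.000)
cell (1,4): code 1100 → (1.538,5.000)–(1.609,4.000)
cell (1,5): code 1000 → (2.000,5.888)–(1.538,5.000)
cell (2,1): code 0100 → (2.674,2.000)–(3.000,1.907)
cell (2,2): code 1110 → (2.000,2.467)–(2.674,2.000)
cell (2,5): code 1101 → (2.142,6.000)–(2.000,5.888)
cell (2,6): code 1000 → (3.000,6.383)–(2.142,6.000)
cell (3,1): code 0010 → (3.000,1.907)–(3.123,2.000)
cell (3,2): code 0011 → (3.123,2.000)–(3.917,3.000)
cell (3,3): code 0111 → (3.917,3.000)–(4.000,3.099)
cell (3,5): code 1011 → (4.000,5.897)–(3.896,6.000)
cell (3,6): code 0001 → (3.896,6.000)–(3.000,6.383)
cell (4,3): code 0010 → (4.000,3.099)–(4.341,4.000)
cell (4,4): code 0011 → (4.341,4.000)–(4.472,5.000)
cell (4,5): code 0001 → (4.472,5.000)–(4.000,5.897)
total: 16 segments, chained into 1 closed loop(s), length Σ = 11.531804

segments=16 loops=1 length=11.532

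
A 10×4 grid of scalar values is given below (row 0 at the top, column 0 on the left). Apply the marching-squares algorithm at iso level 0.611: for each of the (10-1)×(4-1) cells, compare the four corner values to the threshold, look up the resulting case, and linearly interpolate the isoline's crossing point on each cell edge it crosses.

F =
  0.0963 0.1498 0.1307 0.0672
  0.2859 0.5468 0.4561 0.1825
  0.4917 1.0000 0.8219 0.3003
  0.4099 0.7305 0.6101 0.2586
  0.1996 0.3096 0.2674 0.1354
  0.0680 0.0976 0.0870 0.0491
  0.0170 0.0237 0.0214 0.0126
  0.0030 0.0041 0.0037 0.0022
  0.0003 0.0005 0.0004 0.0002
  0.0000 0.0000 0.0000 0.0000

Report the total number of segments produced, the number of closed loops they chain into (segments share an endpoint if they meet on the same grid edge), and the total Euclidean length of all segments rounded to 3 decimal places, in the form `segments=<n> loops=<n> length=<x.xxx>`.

cell (1,0): code 0100 → (1.142,1.000)–(2.000,0.235)
cell (1,1): code 1100 → (1.423,2.000)–(1.142,1.000)
cell (1,2): code 1000 → (2.000,2.404)–(1.423,2.000)
cell (2,0): code 0110 → (2.000,0.235)–(3.000,0.627)
cell (2,1): code 1011 → (3.000,1.993)–(2.996,2.000)
cell (2,2): code 0001 → (2.996,2.000)–(2.000,2.404)
cell (3,0): code 0010 → (3.000,0.627)–(3.284,1.000)
cell (3,1): code 0001 → (3.284,1.000)–(3.000,1.993)
total: 8 segments, chained into 1 closed loop(s), length Σ = 6.551596

segments=8 loops=1 length=6.552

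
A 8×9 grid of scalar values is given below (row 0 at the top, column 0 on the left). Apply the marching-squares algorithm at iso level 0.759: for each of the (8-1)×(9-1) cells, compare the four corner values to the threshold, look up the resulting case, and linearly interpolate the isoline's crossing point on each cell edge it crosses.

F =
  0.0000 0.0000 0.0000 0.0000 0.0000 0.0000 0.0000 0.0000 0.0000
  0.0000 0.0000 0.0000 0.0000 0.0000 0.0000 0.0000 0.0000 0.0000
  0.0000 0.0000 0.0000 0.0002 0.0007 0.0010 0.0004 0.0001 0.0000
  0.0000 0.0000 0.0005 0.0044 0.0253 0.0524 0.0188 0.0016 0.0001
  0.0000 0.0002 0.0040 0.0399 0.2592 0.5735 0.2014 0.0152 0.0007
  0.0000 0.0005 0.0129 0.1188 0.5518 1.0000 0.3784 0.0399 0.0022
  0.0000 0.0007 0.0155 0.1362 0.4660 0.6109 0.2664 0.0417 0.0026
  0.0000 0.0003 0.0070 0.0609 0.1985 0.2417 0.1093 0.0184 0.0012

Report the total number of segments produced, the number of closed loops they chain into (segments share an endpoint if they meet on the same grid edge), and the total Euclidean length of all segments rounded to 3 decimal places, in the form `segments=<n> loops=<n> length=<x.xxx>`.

segments=4 loops=1 length=3.016

cell (4,4): code 0100 → (4.435,5.000)–(5.000,4.462)
cell (4,5): code 1000 → (5.000,5.388)–(4.435,5.000)
cell (5,4): code 0010 → (5.000,4.462)–(5.619,5.000)
cell (5,5): code 0001 → (5.619,5.000)–(5.000,5.388)
total: 4 segments, chained into 1 closed loop(s), length Σ = 3.016237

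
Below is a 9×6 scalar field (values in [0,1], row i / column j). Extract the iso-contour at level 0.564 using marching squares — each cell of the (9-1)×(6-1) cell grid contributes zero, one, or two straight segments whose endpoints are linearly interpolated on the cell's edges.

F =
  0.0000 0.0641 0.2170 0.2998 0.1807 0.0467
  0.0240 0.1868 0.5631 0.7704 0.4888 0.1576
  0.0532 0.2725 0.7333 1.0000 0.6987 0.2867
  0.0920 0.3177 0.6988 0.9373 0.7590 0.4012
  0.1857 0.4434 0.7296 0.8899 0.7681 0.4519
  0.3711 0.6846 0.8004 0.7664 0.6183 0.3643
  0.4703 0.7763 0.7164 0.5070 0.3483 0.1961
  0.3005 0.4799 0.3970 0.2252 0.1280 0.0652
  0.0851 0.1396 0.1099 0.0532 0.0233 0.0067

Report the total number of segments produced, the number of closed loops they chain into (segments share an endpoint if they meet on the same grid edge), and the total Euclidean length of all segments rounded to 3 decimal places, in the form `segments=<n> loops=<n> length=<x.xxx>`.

cell (0,2): code 0100 → (0.561,3.000)–(1.000,2.004)
cell (0,3): code 1000 → (1.000,3.733)–(0.561,3.000)
cell (1,1): code 0100 → (1.005,2.000)–(2.000,1.633)
cell (1,2): code 1110 → (1.000,2.004)–(1.005,2.000)
cell (1,3): code 1101 → (1.358,4.000)–(1.000,3.733)
cell (1,4): code 1000 → (2.000,4.327)–(1.358,4.000)
cell (2,1): code 0110 → (2.000,1.633)–(3.000,1.646)
cell (2,4): code 1001 → (3.000,4.545)–(2.000,4.327)
cell (3,1): code 0110 → (3.000,1.646)–(4.000,1.421)
cell (3,4): code 1001 → (4.000,4.645)–(3.000,4.545)
cell (4,0): code 0100 → (4.500,1.000)–(5.000,0.615)
cell (4,1): code 1110 → (4.000,1.421)–(4.500,1.000)
cell (4,4): code 1001 → (5.000,4.214)–(4.000,4.645)
cell (5,0): code 0110 → (5.000,0.615)–(6.000,0.306)
cell (5,2): code 1011 → (6.000,2.728)–(5.780,3.000)
cell (5,3): code 0011 → (5.780,3.000)–(5.201,4.000)
cell (5,4): code 0001 → (5.201,4.000)–(5.000,4.214)
cell (6,0): code 0010 → (6.000,0.306)–(6.716,1.000)
cell (6,1): code 0011 → (6.716,1.000)–(6.477,2.000)
cell (6,2): code 0001 → (6.477,2.000)–(6.000,2.728)
total: 20 segments, chained into 1 closed loop(s), length Σ = 16.345242

segments=20 loops=1 length=16.345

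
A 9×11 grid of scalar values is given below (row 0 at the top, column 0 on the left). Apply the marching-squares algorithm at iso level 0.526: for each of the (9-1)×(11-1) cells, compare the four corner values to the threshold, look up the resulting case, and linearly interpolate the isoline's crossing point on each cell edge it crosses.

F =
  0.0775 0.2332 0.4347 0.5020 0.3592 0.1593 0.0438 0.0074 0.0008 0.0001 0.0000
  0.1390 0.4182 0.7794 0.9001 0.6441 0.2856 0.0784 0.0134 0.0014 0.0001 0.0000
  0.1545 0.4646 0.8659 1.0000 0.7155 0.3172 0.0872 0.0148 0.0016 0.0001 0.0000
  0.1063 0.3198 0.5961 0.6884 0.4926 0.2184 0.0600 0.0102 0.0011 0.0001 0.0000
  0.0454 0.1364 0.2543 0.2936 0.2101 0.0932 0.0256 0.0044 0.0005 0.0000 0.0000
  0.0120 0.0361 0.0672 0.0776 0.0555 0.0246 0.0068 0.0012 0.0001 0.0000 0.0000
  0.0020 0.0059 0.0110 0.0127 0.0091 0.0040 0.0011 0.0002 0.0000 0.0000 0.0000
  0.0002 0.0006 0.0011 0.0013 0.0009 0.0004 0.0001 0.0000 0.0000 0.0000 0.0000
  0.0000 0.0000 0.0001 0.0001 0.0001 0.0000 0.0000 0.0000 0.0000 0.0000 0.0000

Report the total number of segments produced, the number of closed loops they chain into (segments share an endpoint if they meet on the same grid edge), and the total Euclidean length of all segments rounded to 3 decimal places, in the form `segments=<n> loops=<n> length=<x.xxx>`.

segments=12 loops=1 length=10.354

cell (0,1): code 0100 → (0.265,2.000)–(1.000,1.298)
cell (0,2): code 1100 → (0.060,3.000)–(0.265,2.000)
cell (0,3): code 1100 → (0.585,4.000)–(0.060,3.000)
cell (0,4): code 1000 → (1.000,4.329)–(0.585,4.000)
cell (1,1): code 0110 → (1.000,1.298)–(2.000,1.153)
cell (1,4): code 1001 → (2.000,4.476)–(1.000,4.329)
cell (2,1): code 0110 → (2.000,1.153)–(3.000,1.746)
cell (2,3): code 1011 → (3.000,3.829)–(2.850,4.000)
cell (2,4): code 0001 → (2.850,4.000)–(2.000,4.476)
cell (3,1): code 0010 → (3.000,1.746)–(3.205,2.000)
cell (3,2): code 0011 → (3.205,2.000)–(3.411,3.000)
cell (3,3): code 0001 → (3.411,3.000)–(3.000,3.829)
total: 12 segments, chained into 1 closed loop(s), length Σ = 10.354198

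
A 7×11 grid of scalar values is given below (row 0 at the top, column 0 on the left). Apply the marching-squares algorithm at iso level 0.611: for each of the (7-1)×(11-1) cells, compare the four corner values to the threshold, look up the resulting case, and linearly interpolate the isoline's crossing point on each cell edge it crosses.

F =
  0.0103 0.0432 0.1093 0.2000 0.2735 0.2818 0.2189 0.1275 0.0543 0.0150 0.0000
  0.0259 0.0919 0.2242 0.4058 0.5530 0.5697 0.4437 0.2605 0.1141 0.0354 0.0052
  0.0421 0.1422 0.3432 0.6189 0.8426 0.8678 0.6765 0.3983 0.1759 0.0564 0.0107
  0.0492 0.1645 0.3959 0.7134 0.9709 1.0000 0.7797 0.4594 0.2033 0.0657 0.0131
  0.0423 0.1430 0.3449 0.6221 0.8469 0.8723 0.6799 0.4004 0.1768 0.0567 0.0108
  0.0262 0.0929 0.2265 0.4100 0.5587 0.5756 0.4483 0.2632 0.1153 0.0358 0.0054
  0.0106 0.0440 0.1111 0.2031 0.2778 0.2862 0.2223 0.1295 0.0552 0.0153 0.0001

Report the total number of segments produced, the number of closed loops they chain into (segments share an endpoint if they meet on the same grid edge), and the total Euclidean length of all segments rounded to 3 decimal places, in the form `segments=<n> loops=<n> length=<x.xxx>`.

segments=14 loops=1 length=11.862

cell (1,2): code 0100 → (1.963,3.000)–(2.000,2.971)
cell (1,3): code 1100 → (1.200,4.000)–(1.963,3.000)
cell (1,4): code 1100 → (1.139,5.000)–(1.200,4.000)
cell (1,5): code 1100 → (1.719,6.000)–(1.139,5.000)
cell (1,6): code 1000 → (2.000,6.235)–(1.719,6.000)
cell (2,2): code 0110 → (2.000,2.971)–(3.000,2.677)
cell (2,6): code 1001 → (3.000,6.527)–(2.000,6.235)
cell (3,2): code 0110 → (3.000,2.677)–(4.000,2.960)
cell (3,6): code 1001 → (4.000,6.247)–(3.000,6.527)
cell (4,2): code 0010 → (4.000,2.960)–(4.052,3.000)
cell (4,3): code 0011 → (4.052,3.000)–(4.819,4.000)
cell (4,4): code 0011 → (4.819,4.000)–(4.881,5.000)
cell (4,5): code 0011 → (4.881,5.000)–(4.297,6.000)
cell (4,6): code 0001 → (4.297,6.000)–(4.000,6.247)
total: 14 segments, chained into 1 closed loop(s), length Σ = 11.862414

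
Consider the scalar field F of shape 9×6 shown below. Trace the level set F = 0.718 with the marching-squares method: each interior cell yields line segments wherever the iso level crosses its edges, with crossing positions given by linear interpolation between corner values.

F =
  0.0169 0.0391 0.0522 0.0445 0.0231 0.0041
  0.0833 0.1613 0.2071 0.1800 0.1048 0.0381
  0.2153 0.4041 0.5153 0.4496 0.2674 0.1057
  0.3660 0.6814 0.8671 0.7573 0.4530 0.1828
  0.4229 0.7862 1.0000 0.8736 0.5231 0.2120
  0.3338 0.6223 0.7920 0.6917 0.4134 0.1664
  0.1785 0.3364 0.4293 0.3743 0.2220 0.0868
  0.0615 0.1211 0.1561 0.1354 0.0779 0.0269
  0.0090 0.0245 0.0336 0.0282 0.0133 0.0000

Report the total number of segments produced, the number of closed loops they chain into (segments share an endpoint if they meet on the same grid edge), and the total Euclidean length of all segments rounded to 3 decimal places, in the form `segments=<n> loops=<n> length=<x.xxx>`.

segments=12 loops=1 length=8.037

cell (2,1): code 0100 → (2.576,2.000)–(3.000,1.197)
cell (2,2): code 1100 → (2.872,3.000)–(2.576,2.000)
cell (2,3): code 1000 → (3.000,3.129)–(2.872,3.000)
cell (3,0): code 0100 → (3.349,1.000)–(4.000,0.812)
cell (3,1): code 1110 → (3.000,1.197)–(3.349,1.000)
cell (3,3): code 1001 → (4.000,3.444)–(3.000,3.129)
cell (4,0): code 0010 → (4.000,0.812)–(4.416,1.000)
cell (4,1): code 0111 → (4.416,1.000)–(5.000,1.564)
cell (4,2): code 1011 → (5.000,2.738)–(4.855,3.000)
cell (4,3): code 0001 → (4.855,3.000)–(4.000,3.444)
cell (5,1): code 0010 → (5.000,1.564)–(5.204,2.000)
cell (5,2): code 0001 → (5.204,2.000)–(5.000,2.738)
total: 12 segments, chained into 1 closed loop(s), length Σ = 8.037490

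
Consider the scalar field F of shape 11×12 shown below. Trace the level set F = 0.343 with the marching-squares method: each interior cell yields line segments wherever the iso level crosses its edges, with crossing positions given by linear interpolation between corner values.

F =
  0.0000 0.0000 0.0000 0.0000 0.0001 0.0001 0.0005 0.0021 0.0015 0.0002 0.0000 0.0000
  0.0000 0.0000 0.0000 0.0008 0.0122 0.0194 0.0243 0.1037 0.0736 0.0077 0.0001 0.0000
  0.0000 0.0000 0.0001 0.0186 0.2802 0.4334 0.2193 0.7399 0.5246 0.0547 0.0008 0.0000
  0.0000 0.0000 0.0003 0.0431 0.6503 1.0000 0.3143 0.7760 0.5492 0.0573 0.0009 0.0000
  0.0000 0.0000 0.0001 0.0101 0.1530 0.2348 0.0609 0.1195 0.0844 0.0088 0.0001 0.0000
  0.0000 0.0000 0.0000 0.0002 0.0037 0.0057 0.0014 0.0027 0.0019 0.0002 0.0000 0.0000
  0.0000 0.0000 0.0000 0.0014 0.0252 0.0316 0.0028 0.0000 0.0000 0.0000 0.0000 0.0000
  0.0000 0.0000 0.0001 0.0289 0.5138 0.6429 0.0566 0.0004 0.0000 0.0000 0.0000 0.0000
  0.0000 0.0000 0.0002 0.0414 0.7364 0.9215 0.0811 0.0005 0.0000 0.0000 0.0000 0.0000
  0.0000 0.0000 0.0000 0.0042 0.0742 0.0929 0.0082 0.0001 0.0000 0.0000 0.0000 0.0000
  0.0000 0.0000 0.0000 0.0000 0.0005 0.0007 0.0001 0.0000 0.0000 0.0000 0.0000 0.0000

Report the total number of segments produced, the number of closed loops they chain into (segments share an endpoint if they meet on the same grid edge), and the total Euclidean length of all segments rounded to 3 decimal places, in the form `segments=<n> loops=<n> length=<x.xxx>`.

cell (1,4): code 0100 → (1.782,5.000)–(2.000,4.410)
cell (1,5): code 1000 → (2.000,5.422)–(1.782,5.000)
cell (1,6): code 0100 → (1.376,7.000)–(2.000,6.238)
cell (1,7): code 1100 → (1.597,8.000)–(1.376,7.000)
cell (1,8): code 1000 → (2.000,8.386)–(1.597,8.000)
cell (2,3): code 0100 → (2.170,4.000)–(3.000,3.494)
cell (2,4): code 1110 → (2.000,4.410)–(2.170,4.000)
cell (2,5): code 1001 → (3.000,5.958)–(2.000,5.422)
cell (2,6): code 0110 → (2.000,6.238)–(3.000,6.062)
cell (2,8): code 1001 → (3.000,8.419)–(2.000,8.386)
cell (3,3): code 0010 → (3.000,3.494)–(3.618,4.000)
cell (3,4): code 0011 → (3.618,4.000)–(3.859,5.000)
cell (3,5): code 0001 → (3.859,5.000)–(3.000,5.958)
cell (3,6): code 0010 → (3.000,6.062)–(3.660,7.000)
cell (3,7): code 0011 → (3.660,7.000)–(3.444,8.000)
cell (3,8): code 0001 → (3.444,8.000)–(3.000,8.419)
cell (6,3): code 0100 → (6.650,4.000)–(7.000,3.648)
cell (6,4): code 1100 → (6.509,5.000)–(6.650,4.000)
cell (6,5): code 1000 → (7.000,5.512)–(6.509,5.000)
cell (7,3): code 0110 → (7.000,3.648)–(8.000,3.434)
cell (7,5): code 1001 → (8.000,5.688)–(7.000,5.512)
cell (8,3): code 0010 → (8.000,3.434)–(8.594,4.000)
cell (8,4): code 0011 → (8.594,4.000)–(8.698,5.000)
cell (8,5): code 0001 → (8.698,5.000)–(8.000,5.688)
total: 24 segments, chained into 3 closed loop(s), length Σ = 21.191569

segments=24 loops=3 length=21.192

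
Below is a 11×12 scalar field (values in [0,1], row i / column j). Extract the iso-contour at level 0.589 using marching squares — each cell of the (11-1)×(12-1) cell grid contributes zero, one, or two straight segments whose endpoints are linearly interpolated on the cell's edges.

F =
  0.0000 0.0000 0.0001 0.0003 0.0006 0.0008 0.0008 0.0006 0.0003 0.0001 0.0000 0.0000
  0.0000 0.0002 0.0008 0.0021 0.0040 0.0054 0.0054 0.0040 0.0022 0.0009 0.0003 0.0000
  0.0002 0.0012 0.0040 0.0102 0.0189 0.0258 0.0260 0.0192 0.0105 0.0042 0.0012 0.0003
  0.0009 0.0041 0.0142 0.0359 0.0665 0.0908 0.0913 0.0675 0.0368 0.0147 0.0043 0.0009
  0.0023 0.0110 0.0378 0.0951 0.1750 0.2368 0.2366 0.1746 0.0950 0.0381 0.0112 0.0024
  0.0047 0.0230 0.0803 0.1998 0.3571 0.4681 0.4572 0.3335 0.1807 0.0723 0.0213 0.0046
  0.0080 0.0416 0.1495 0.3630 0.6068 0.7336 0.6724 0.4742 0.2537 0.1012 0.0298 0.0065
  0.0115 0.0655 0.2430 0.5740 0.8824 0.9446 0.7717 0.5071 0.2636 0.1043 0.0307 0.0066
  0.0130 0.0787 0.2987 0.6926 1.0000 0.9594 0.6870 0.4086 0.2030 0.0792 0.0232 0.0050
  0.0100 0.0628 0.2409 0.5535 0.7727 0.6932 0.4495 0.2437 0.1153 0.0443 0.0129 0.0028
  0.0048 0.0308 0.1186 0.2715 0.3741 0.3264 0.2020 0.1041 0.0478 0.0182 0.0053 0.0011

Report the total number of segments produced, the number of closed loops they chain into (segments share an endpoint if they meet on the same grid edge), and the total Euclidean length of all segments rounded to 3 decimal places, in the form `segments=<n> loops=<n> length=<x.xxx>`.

segments=16 loops=1 length=12.203

cell (5,3): code 0100 → (5.929,4.000)–(6.000,3.927)
cell (5,4): code 1100 → (5.455,5.000)–(5.929,4.000)
cell (5,5): code 1100 → (5.612,6.000)–(5.455,5.000)
cell (5,6): code 1000 → (6.000,6.421)–(5.612,6.000)
cell (6,3): code 0110 → (6.000,3.927)–(7.000,3.049)
cell (6,6): code 1001 → (7.000,6.690)–(6.000,6.421)
cell (7,2): code 0100 → (7.126,3.000)–(8.000,2.737)
cell (7,3): code 1110 → (7.000,3.049)–(7.126,3.000)
cell (7,6): code 1001 → (8.000,6.352)–(7.000,6.690)
cell (8,2): code 0010 → (8.000,2.737)–(8.745,3.000)
cell (8,3): code 0111 → (8.745,3.000)–(9.000,3.162)
cell (8,5): code 1011 → (9.000,5.428)–(8.413,6.000)
cell (8,6): code 0001 → (8.413,6.000)–(8.000,6.352)
cell (9,3): code 0010 → (9.000,3.162)–(9.461,4.000)
cell (9,4): code 0011 → (9.461,4.000)–(9.284,5.000)
cell (9,5): code 0001 → (9.284,5.000)–(9.000,5.428)
total: 16 segments, chained into 1 closed loop(s), length Σ = 12.202863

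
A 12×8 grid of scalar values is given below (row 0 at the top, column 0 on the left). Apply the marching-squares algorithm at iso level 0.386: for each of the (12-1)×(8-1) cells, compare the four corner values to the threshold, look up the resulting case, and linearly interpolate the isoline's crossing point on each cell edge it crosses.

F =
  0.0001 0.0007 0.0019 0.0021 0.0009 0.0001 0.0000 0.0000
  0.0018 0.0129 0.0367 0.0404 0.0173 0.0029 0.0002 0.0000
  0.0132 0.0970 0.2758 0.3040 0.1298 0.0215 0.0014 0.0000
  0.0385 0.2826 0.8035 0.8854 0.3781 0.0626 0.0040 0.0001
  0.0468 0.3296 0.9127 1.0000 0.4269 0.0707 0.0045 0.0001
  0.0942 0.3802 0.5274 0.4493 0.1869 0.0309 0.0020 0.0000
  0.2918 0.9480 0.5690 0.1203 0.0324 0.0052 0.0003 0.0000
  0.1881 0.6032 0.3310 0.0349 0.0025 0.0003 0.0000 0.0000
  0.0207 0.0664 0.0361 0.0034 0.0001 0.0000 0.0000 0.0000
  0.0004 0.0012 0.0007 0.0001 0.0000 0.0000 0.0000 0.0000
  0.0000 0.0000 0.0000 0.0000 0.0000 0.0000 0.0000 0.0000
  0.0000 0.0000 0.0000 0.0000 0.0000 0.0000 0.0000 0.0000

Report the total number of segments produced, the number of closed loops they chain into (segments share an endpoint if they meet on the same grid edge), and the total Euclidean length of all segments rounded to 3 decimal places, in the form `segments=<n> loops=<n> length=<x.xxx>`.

segments=18 loops=1 length=14.227

cell (2,1): code 0100 → (2.209,2.000)–(3.000,1.199)
cell (2,2): code 1100 → (2.141,3.000)–(2.209,2.000)
cell (2,3): code 1000 → (3.000,3.984)–(2.141,3.000)
cell (3,1): code 0110 → (3.000,1.199)–(4.000,1.097)
cell (3,3): code 1101 → (3.162,4.000)–(3.000,3.984)
cell (3,4): code 1000 → (4.000,4.115)–(3.162,4.000)
cell (4,1): code 0110 → (4.000,1.097)–(5.000,1.039)
cell (4,3): code 1011 → (5.000,3.241)–(4.170,4.000)
cell (4,4): code 0001 → (4.170,4.000)–(4.000,4.115)
cell (5,0): code 0100 → (5.010,1.000)–(6.000,0.144)
cell (5,1): code 1110 → (5.000,1.039)–(5.010,1.000)
cell (5,2): code 1011 → (6.000,2.408)–(5.192,3.000)
cell (5,3): code 0001 → (5.192,3.000)–(5.000,3.241)
cell (6,0): code 0110 → (6.000,0.144)–(7.000,0.477)
cell (6,1): code 1011 → (7.000,1.798)–(6.769,2.000)
cell (6,2): code 0001 → (6.769,2.000)–(6.000,2.408)
cell (7,0): code 0010 → (7.000,0.477)–(7.405,1.000)
cell (7,1): code 0001 → (7.405,1.000)–(7.000,1.798)
total: 18 segments, chained into 1 closed loop(s), length Σ = 14.227205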